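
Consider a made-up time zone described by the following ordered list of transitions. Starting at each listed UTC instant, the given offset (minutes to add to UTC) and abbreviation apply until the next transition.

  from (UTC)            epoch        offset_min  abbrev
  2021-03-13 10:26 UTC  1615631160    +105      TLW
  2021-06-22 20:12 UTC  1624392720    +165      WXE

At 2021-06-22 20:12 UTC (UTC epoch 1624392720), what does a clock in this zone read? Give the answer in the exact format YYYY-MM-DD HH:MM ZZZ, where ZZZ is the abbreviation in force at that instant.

2021-06-22 22:57 WXE

Query: 2021-06-22 20:12 UTC
Rule 2/2 (WXE, +02:45): 2021-06-22 20:12 UTC ≤ query < +∞
20·60 + 12 + 165 = 1377 min
1377 = 0·1440 + 1377; 1377 = 22·60 + 57 → 22:57, same day
→ 2021-06-22 22:57 WXE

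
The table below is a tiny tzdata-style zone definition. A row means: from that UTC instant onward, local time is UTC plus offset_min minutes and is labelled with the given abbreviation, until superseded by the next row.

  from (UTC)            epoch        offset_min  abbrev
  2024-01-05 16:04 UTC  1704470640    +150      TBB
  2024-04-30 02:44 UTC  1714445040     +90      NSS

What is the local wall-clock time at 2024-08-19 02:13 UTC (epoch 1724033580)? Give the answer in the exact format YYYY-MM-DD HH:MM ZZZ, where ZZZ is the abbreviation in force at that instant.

2024-08-19 03:43 NSS

Query: 2024-08-19 02:13 UTC
Rule 2/2 (NSS, +01:30): 2024-04-30 02:44 UTC ≤ query < +∞
2·60 + 13 + 90 = 223 min
223 = 0·1440 + 223; 223 = 3·60 + 43 → 03:43, same day
→ 2024-08-19 03:43 NSS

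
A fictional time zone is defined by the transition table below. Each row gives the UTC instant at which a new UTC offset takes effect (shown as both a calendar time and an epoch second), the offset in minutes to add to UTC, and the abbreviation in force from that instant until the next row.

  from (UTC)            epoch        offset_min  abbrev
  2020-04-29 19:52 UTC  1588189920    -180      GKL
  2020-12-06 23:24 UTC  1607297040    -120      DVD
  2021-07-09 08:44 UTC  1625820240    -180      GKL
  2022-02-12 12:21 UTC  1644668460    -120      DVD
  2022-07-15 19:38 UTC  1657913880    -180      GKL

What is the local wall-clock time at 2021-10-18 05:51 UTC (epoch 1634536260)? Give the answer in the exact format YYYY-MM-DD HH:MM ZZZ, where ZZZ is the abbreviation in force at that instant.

2021-10-18 02:51 GKL

Query: 2021-10-18 05:51 UTC
Rule 3/5 (GKL, -03:00): 2021-07-09 08:44 UTC ≤ query < 2022-02-12 12:21 UTC
5·60 + 51 - 180 = 171 min
171 = 0·1440 + 171; 171 = 2·60 + 51 → 02:51, same day
→ 2021-10-18 02:51 GKL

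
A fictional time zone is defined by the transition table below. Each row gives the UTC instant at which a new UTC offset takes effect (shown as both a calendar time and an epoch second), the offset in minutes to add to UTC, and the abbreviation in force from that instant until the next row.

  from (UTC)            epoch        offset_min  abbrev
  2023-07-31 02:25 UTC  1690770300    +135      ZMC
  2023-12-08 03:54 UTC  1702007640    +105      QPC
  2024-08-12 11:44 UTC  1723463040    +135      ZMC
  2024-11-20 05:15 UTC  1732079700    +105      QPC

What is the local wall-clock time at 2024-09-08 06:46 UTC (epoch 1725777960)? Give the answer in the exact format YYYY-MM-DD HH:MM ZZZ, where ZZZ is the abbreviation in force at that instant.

2024-09-08 09:01 ZMC

Query: 2024-09-08 06:46 UTC
Rule 3/4 (ZMC, +02:15): 2024-08-12 11:44 UTC ≤ query < 2024-11-20 05:15 UTC
6·60 + 46 + 135 = 541 min
541 = 0·1440 + 541; 541 = 9·60 + 1 → 09:01, same day
→ 2024-09-08 09:01 ZMC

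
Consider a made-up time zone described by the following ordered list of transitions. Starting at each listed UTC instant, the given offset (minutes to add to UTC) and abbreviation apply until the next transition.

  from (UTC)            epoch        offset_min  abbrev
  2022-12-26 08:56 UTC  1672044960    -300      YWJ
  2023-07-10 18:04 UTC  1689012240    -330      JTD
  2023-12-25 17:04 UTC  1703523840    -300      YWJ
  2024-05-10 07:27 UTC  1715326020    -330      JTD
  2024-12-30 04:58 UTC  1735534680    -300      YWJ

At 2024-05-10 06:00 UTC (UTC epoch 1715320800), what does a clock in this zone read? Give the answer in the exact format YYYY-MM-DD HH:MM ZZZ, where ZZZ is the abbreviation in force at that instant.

2024-05-10 01:00 YWJ

Query: 2024-05-10 06:00 UTC
Rule 3/5 (YWJ, -05:00): 2023-12-25 17:04 UTC ≤ query < 2024-05-10 07:27 UTC
6·60 + 0 - 300 = 60 min
60 = 0·1440 + 60; 60 = 1·60 + 0 → 01:00, same day
→ 2024-05-10 01:00 YWJ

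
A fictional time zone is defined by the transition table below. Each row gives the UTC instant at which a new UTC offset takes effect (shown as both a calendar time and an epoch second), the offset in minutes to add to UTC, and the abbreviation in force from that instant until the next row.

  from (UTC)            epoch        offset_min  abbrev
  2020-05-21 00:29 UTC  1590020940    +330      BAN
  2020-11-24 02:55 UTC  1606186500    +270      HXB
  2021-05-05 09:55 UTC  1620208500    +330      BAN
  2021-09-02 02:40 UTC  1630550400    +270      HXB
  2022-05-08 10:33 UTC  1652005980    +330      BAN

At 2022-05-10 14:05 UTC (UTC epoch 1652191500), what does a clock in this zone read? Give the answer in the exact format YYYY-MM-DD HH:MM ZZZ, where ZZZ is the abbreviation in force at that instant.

Query: 2022-05-10 14:05 UTC
Rule 5/5 (BAN, +05:30): 2022-05-08 10:33 UTC ≤ query < +∞
14·60 + 5 + 330 = 1175 min
1175 = 0·1440 + 1175; 1175 = 19·60 + 35 → 19:35, same day
→ 2022-05-10 19:35 BAN

2022-05-10 19:35 BAN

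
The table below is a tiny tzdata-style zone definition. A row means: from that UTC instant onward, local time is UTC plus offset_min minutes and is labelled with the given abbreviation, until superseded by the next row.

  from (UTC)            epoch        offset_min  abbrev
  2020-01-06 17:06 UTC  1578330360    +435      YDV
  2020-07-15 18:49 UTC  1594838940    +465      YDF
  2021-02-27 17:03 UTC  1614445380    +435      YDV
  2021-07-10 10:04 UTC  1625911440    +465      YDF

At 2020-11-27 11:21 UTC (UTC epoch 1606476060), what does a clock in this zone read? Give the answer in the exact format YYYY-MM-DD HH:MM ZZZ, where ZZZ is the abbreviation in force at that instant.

Query: 2020-11-27 11:21 UTC
Rule 2/4 (YDF, +07:45): 2020-07-15 18:49 UTC ≤ query < 2021-02-27 17:03 UTC
11·60 + 21 + 465 = 1146 min
1146 = 0·1440 + 1146; 1146 = 19·60 + 6 → 19:06, same day
→ 2020-11-27 19:06 YDF

2020-11-27 19:06 YDF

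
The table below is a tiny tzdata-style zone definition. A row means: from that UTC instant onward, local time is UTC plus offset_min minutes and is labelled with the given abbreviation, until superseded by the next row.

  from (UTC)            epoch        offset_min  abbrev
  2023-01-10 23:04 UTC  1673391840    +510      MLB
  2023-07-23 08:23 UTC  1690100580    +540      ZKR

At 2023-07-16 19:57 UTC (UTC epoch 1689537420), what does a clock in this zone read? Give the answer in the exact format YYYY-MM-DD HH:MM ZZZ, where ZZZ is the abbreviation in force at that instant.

Query: 2023-07-16 19:57 UTC
Rule 1/2 (MLB, +08:30): 2023-01-10 23:04 UTC ≤ query < 2023-07-23 08:23 UTC
19·60 + 57 + 510 = 1707 min
1707 = 1·1440 + 267; 267 = 4·60 + 27 → 04:27, 2023-07-16 + 1 day = 2023-07-17
→ 2023-07-17 04:27 MLB

2023-07-17 04:27 MLB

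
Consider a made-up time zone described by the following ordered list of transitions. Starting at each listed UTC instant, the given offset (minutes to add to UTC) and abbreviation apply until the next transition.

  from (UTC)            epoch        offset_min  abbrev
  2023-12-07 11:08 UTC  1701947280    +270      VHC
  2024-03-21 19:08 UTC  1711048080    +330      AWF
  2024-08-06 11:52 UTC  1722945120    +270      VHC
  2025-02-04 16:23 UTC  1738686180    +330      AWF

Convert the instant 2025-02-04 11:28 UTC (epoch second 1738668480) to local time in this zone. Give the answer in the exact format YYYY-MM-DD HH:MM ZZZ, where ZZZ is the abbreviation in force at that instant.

Query: 2025-02-04 11:28 UTC
Rule 3/4 (VHC, +04:30): 2024-08-06 11:52 UTC ≤ query < 2025-02-04 16:23 UTC
11·60 + 28 + 270 = 958 min
958 = 0·1440 + 958; 958 = 15·60 + 58 → 15:58, same day
→ 2025-02-04 15:58 VHC

2025-02-04 15:58 VHC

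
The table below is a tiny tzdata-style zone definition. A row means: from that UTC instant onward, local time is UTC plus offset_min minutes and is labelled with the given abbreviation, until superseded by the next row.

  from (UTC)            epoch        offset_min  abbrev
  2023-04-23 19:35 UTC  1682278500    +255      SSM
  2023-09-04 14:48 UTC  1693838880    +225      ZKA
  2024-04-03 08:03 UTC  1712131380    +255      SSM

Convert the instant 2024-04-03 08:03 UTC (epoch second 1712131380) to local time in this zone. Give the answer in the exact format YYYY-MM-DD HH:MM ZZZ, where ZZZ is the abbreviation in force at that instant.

Query: 2024-04-03 08:03 UTC
Rule 3/3 (SSM, +04:15): 2024-04-03 08:03 UTC ≤ query < +∞
8·60 + 3 + 255 = 738 min
738 = 0·1440 + 738; 738 = 12·60 + 18 → 12:18, same day
→ 2024-04-03 12:18 SSM

2024-04-03 12:18 SSM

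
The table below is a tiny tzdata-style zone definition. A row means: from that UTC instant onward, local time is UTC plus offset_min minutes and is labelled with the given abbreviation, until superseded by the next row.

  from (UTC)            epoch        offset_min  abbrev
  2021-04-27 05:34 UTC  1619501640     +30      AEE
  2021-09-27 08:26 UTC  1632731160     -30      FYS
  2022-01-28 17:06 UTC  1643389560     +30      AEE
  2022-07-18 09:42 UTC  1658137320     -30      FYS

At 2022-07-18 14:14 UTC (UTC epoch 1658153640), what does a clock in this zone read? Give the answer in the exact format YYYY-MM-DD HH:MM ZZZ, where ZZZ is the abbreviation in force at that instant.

2022-07-18 13:44 FYS

Query: 2022-07-18 14:14 UTC
Rule 4/4 (FYS, -00:30): 2022-07-18 09:42 UTC ≤ query < +∞
14·60 + 14 - 30 = 824 min
824 = 0·1440 + 824; 824 = 13·60 + 44 → 13:44, same day
→ 2022-07-18 13:44 FYS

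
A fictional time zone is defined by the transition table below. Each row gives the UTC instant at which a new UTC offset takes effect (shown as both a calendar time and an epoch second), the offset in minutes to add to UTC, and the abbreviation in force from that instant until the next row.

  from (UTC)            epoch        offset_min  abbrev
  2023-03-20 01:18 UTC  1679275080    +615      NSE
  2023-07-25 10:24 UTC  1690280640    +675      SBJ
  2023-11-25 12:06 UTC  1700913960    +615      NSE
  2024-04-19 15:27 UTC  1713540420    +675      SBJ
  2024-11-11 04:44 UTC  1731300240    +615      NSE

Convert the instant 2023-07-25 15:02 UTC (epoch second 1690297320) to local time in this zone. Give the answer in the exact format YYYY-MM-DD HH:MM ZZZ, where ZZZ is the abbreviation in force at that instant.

Query: 2023-07-25 15:02 UTC
Rule 2/5 (SBJ, +11:15): 2023-07-25 10:24 UTC ≤ query < 2023-11-25 12:06 UTC
15·60 + 2 + 675 = 1577 min
1577 = 1·1440 + 137; 137 = 2·60 + 17 → 02:17, 2023-07-25 + 1 day = 2023-07-26
→ 2023-07-26 02:17 SBJ

2023-07-26 02:17 SBJ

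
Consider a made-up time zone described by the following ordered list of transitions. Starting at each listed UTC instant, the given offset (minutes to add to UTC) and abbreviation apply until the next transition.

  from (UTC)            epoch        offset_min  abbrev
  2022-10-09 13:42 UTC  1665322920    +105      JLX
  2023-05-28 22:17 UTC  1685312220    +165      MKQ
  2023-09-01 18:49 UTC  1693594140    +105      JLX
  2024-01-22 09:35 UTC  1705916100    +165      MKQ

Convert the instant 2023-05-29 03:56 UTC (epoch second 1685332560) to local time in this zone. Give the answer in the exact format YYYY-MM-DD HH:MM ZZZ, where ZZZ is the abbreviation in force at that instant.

2023-05-29 06:41 MKQ

Query: 2023-05-29 03:56 UTC
Rule 2/4 (MKQ, +02:45): 2023-05-28 22:17 UTC ≤ query < 2023-09-01 18:49 UTC
3·60 + 56 + 165 = 401 min
401 = 0·1440 + 401; 401 = 6·60 + 41 → 06:41, same day
→ 2023-05-29 06:41 MKQ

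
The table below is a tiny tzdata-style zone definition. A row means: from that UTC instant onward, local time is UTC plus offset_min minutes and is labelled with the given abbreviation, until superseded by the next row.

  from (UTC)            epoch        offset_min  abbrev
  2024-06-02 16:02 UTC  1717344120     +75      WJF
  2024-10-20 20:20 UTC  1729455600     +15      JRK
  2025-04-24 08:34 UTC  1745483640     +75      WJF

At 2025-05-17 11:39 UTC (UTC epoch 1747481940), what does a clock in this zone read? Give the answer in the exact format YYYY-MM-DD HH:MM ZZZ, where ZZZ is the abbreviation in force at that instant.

Query: 2025-05-17 11:39 UTC
Rule 3/3 (WJF, +01:15): 2025-04-24 08:34 UTC ≤ query < +∞
11·60 + 39 + 75 = 774 min
774 = 0·1440 + 774; 774 = 12·60 + 54 → 12:54, same day
→ 2025-05-17 12:54 WJF

2025-05-17 12:54 WJF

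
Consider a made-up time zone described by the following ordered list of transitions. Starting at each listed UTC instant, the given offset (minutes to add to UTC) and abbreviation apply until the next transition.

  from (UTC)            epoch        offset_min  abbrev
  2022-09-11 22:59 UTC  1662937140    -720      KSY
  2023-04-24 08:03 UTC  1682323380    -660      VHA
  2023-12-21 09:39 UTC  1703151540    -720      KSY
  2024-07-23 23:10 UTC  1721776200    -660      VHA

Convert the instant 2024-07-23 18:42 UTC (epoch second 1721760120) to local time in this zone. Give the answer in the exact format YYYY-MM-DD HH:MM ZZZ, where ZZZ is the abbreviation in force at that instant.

2024-07-23 06:42 KSY

Query: 2024-07-23 18:42 UTC
Rule 3/4 (KSY, -12:00): 2023-12-21 09:39 UTC ≤ query < 2024-07-23 23:10 UTC
18·60 + 42 - 720 = 402 min
402 = 0·1440 + 402; 402 = 6·60 + 42 → 06:42, same day
→ 2024-07-23 06:42 KSY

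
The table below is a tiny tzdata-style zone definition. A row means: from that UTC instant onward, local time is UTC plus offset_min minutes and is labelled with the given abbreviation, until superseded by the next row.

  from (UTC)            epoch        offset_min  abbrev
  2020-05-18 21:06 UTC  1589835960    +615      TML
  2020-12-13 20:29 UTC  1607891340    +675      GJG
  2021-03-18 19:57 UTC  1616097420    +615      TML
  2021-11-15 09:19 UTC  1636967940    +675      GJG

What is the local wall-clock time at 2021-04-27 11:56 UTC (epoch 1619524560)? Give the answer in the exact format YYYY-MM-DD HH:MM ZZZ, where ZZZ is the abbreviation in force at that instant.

2021-04-27 22:11 TML

Query: 2021-04-27 11:56 UTC
Rule 3/4 (TML, +10:15): 2021-03-18 19:57 UTC ≤ query < 2021-11-15 09:19 UTC
11·60 + 56 + 615 = 1331 min
1331 = 0·1440 + 1331; 1331 = 22·60 + 11 → 22:11, same day
→ 2021-04-27 22:11 TML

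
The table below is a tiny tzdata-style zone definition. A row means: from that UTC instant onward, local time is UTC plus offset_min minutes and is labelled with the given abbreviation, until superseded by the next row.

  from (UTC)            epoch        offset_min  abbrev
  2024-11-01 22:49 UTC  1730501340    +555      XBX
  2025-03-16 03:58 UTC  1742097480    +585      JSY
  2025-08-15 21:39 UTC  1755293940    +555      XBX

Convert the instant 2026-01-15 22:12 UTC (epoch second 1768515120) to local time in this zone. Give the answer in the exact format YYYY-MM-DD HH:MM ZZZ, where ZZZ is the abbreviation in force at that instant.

2026-01-16 07:27 XBX

Query: 2026-01-15 22:12 UTC
Rule 3/3 (XBX, +09:15): 2025-08-15 21:39 UTC ≤ query < +∞
22·60 + 12 + 555 = 1887 min
1887 = 1·1440 + 447; 447 = 7·60 + 27 → 07:27, 2026-01-15 + 1 day = 2026-01-16
→ 2026-01-16 07:27 XBX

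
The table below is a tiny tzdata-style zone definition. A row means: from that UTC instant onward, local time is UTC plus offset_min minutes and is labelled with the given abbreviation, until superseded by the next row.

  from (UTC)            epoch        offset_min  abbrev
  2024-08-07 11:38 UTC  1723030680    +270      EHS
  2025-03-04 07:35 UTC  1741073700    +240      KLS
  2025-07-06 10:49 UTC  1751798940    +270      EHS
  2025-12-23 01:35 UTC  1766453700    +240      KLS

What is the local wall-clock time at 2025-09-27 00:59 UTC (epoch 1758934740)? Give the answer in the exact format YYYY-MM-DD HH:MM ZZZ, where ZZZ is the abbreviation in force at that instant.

Query: 2025-09-27 00:59 UTC
Rule 3/4 (EHS, +04:30): 2025-07-06 10:49 UTC ≤ query < 2025-12-23 01:35 UTC
0·60 + 59 + 270 = 329 min
329 = 0·1440 + 329; 329 = 5·60 + 29 → 05:29, same day
→ 2025-09-27 05:29 EHS

2025-09-27 05:29 EHS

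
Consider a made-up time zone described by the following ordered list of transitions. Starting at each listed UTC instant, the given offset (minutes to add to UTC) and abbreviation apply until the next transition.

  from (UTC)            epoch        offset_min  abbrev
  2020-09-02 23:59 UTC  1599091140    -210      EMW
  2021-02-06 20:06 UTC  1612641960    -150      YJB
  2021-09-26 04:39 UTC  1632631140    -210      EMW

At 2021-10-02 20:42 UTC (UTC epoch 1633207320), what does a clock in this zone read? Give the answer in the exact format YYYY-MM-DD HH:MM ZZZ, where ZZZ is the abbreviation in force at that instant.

2021-10-02 17:12 EMW

Query: 2021-10-02 20:42 UTC
Rule 3/3 (EMW, -03:30): 2021-09-26 04:39 UTC ≤ query < +∞
20·60 + 42 - 210 = 1032 min
1032 = 0·1440 + 1032; 1032 = 17·60 + 12 → 17:12, same day
→ 2021-10-02 17:12 EMW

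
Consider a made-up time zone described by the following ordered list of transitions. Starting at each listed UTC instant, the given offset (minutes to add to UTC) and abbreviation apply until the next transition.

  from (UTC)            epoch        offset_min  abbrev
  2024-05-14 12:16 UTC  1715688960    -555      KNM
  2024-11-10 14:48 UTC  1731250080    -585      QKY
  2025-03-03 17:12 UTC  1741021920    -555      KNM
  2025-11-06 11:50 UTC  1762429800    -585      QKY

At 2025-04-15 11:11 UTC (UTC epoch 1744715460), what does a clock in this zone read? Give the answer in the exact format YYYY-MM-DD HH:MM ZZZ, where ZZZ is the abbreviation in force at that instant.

2025-04-15 01:56 KNM

Query: 2025-04-15 11:11 UTC
Rule 3/4 (KNM, -09:15): 2025-03-03 17:12 UTC ≤ query < 2025-11-06 11:50 UTC
11·60 + 11 - 555 = 116 min
116 = 0·1440 + 116; 116 = 1·60 + 56 → 01:56, same day
→ 2025-04-15 01:56 KNM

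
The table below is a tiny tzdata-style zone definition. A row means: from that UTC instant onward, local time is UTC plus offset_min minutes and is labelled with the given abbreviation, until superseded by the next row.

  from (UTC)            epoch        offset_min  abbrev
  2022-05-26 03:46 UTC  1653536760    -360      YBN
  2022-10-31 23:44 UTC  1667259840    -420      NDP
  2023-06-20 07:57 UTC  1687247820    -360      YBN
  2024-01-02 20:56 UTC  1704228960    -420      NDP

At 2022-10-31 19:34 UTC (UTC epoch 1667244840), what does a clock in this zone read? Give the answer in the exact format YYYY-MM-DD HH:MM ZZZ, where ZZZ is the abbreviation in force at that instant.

2022-10-31 13:34 YBN

Query: 2022-10-31 19:34 UTC
Rule 1/4 (YBN, -06:00): 2022-05-26 03:46 UTC ≤ query < 2022-10-31 23:44 UTC
19·60 + 34 - 360 = 814 min
814 = 0·1440 + 814; 814 = 13·60 + 34 → 13:34, same day
→ 2022-10-31 13:34 YBN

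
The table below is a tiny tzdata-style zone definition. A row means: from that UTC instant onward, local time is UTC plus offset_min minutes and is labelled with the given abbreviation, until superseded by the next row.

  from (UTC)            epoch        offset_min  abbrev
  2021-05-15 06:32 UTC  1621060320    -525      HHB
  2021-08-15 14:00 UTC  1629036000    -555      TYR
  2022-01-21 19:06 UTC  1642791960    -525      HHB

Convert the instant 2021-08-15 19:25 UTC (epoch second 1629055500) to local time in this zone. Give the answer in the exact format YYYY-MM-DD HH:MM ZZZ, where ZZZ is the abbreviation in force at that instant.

Query: 2021-08-15 19:25 UTC
Rule 2/3 (TYR, -09:15): 2021-08-15 14:00 UTC ≤ query < 2022-01-21 19:06 UTC
19·60 + 25 - 555 = 610 min
610 = 0·1440 + 610; 610 = 10·60 + 10 → 10:10, same day
→ 2021-08-15 10:10 TYR

2021-08-15 10:10 TYR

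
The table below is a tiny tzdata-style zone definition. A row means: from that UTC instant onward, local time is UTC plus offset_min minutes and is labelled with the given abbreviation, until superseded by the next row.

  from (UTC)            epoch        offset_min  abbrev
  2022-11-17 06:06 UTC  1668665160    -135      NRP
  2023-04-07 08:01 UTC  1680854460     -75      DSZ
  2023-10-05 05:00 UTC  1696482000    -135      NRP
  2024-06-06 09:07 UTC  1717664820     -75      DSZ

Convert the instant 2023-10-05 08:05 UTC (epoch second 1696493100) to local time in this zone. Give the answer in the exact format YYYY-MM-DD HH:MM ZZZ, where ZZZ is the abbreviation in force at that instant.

Query: 2023-10-05 08:05 UTC
Rule 3/4 (NRP, -02:15): 2023-10-05 05:00 UTC ≤ query < 2024-06-06 09:07 UTC
8·60 + 5 - 135 = 350 min
350 = 0·1440 + 350; 350 = 5·60 + 50 → 05:50, same day
→ 2023-10-05 05:50 NRP

2023-10-05 05:50 NRP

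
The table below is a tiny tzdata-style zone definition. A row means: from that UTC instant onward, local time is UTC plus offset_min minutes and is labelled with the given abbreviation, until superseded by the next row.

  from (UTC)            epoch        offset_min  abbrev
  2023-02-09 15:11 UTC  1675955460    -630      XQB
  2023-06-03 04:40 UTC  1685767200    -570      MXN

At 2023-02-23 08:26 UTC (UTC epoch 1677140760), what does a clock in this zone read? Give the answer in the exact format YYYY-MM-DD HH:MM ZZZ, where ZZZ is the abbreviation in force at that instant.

Query: 2023-02-23 08:26 UTC
Rule 1/2 (XQB, -10:30): 2023-02-09 15:11 UTC ≤ query < 2023-06-03 04:40 UTC
8·60 + 26 - 630 = -124 min
-124 = -1·1440 + 1316; 1316 = 21·60 + 56 → 21:56, 2023-02-23 - 1 day = 2023-02-22
→ 2023-02-22 21:56 XQB

2023-02-22 21:56 XQB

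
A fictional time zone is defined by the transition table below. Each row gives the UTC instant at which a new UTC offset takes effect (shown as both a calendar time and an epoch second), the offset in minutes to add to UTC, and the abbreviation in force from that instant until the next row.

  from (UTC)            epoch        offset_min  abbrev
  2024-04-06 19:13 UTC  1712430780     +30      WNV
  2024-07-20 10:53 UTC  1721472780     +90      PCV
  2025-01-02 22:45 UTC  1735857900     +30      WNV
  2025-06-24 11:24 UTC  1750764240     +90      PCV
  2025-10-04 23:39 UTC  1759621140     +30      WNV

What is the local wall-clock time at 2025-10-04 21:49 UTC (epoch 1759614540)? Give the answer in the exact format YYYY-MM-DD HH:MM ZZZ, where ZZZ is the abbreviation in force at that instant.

2025-10-04 23:19 PCV

Query: 2025-10-04 21:49 UTC
Rule 4/5 (PCV, +01:30): 2025-06-24 11:24 UTC ≤ query < 2025-10-04 23:39 UTC
21·60 + 49 + 90 = 1399 min
1399 = 0·1440 + 1399; 1399 = 23·60 + 19 → 23:19, same day
→ 2025-10-04 23:19 PCV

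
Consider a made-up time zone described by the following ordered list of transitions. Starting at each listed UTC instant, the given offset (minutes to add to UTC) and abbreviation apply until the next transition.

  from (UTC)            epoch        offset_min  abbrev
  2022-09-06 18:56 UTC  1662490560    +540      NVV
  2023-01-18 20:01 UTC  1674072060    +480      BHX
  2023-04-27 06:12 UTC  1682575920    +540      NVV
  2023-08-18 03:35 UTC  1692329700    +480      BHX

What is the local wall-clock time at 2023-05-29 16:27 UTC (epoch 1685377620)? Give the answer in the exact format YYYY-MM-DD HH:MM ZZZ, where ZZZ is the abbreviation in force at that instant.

Query: 2023-05-29 16:27 UTC
Rule 3/4 (NVV, +09:00): 2023-04-27 06:12 UTC ≤ query < 2023-08-18 03:35 UTC
16·60 + 27 + 540 = 1527 min
1527 = 1·1440 + 87; 87 = 1·60 + 27 → 01:27, 2023-05-29 + 1 day = 2023-05-30
→ 2023-05-30 01:27 NVV

2023-05-30 01:27 NVV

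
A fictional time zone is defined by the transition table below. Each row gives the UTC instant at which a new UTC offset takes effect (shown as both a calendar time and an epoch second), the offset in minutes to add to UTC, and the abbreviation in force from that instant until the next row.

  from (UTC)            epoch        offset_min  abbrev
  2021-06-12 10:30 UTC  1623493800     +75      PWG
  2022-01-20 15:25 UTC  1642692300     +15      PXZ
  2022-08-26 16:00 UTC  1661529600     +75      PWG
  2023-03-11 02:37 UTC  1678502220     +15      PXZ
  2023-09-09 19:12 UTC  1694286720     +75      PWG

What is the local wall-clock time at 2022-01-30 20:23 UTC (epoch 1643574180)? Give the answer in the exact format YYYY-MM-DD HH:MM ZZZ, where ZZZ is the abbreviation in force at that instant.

Query: 2022-01-30 20:23 UTC
Rule 2/5 (PXZ, +00:15): 2022-01-20 15:25 UTC ≤ query < 2022-08-26 16:00 UTC
20·60 + 23 + 15 = 1238 min
1238 = 0·1440 + 1238; 1238 = 20·60 + 38 → 20:38, same day
→ 2022-01-30 20:38 PXZ

2022-01-30 20:38 PXZ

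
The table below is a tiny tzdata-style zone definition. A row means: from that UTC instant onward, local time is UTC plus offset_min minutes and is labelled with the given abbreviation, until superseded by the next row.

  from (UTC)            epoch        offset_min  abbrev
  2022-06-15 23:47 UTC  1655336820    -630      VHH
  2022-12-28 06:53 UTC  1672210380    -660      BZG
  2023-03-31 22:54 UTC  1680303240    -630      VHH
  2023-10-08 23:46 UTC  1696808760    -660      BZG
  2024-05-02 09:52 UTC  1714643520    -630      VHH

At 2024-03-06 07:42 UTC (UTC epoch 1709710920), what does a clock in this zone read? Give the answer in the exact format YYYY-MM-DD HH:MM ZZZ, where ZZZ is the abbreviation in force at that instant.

Query: 2024-03-06 07:42 UTC
Rule 4/5 (BZG, -11:00): 2023-10-08 23:46 UTC ≤ query < 2024-05-02 09:52 UTC
7·60 + 42 - 660 = -198 min
-198 = -1·1440 + 1242; 1242 = 20·60 + 42 → 20:42, 2024-03-06 - 1 day = 2024-03-05
→ 2024-03-05 20:42 BZG

2024-03-05 20:42 BZG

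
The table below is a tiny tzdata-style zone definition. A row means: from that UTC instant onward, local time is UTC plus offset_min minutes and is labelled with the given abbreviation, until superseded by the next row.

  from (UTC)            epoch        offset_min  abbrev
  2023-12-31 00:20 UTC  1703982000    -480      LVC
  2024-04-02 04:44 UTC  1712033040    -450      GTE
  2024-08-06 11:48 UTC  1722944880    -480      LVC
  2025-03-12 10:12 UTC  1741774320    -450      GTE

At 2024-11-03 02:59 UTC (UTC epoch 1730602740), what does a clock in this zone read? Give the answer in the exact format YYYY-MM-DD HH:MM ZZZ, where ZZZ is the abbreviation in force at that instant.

Query: 2024-11-03 02:59 UTC
Rule 3/4 (LVC, -08:00): 2024-08-06 11:48 UTC ≤ query < 2025-03-12 10:12 UTC
2·60 + 59 - 480 = -301 min
-301 = -1·1440 + 1139; 1139 = 18·60 + 59 → 18:59, 2024-11-03 - 1 day = 2024-11-02
→ 2024-11-02 18:59 LVC

2024-11-02 18:59 LVC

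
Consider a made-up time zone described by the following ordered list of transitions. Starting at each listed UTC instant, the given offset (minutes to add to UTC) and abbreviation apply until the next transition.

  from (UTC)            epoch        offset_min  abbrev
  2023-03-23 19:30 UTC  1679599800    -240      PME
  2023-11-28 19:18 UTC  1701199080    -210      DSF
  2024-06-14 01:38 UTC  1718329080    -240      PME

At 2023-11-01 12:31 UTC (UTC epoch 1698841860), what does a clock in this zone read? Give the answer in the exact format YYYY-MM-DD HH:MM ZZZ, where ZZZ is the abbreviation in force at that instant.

2023-11-01 08:31 PME

Query: 2023-11-01 12:31 UTC
Rule 1/3 (PME, -04:00): 2023-03-23 19:30 UTC ≤ query < 2023-11-28 19:18 UTC
12·60 + 31 - 240 = 511 min
511 = 0·1440 + 511; 511 = 8·60 + 31 → 08:31, same day
→ 2023-11-01 08:31 PME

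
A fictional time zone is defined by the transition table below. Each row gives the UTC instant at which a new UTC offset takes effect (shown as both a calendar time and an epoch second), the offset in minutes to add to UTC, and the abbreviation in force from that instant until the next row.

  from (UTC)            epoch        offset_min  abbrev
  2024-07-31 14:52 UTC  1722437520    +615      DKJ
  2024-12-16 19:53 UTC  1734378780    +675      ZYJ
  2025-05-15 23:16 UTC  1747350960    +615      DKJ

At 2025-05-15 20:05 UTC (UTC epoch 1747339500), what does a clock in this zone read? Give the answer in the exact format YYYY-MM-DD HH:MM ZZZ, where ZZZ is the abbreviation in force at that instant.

2025-05-16 07:20 ZYJ

Query: 2025-05-15 20:05 UTC
Rule 2/3 (ZYJ, +11:15): 2024-12-16 19:53 UTC ≤ query < 2025-05-15 23:16 UTC
20·60 + 5 + 675 = 1880 min
1880 = 1·1440 + 440; 440 = 7·60 + 20 → 07:20, 2025-05-15 + 1 day = 2025-05-16
→ 2025-05-16 07:20 ZYJ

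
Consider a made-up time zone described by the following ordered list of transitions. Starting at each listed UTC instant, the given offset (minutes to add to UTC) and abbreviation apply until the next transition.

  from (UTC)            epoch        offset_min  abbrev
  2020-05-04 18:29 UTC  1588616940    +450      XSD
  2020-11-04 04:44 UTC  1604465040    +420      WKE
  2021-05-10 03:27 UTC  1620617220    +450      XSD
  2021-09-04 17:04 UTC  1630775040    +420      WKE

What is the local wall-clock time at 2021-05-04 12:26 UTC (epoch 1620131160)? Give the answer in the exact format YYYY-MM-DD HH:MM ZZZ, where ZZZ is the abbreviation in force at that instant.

2021-05-04 19:26 WKE

Query: 2021-05-04 12:26 UTC
Rule 2/4 (WKE, +07:00): 2020-11-04 04:44 UTC ≤ query < 2021-05-10 03:27 UTC
12·60 + 26 + 420 = 1166 min
1166 = 0·1440 + 1166; 1166 = 19·60 + 26 → 19:26, same day
→ 2021-05-04 19:26 WKE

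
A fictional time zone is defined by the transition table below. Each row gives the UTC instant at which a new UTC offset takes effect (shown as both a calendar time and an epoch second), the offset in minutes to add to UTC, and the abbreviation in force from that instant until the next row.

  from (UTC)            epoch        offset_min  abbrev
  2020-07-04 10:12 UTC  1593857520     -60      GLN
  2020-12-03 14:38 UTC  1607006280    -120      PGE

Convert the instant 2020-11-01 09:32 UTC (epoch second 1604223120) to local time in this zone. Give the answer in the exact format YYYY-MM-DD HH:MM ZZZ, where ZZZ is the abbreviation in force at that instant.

Query: 2020-11-01 09:32 UTC
Rule 1/2 (GLN, -01:00): 2020-07-04 10:12 UTC ≤ query < 2020-12-03 14:38 UTC
9·60 + 32 - 60 = 512 min
512 = 0·1440 + 512; 512 = 8·60 + 32 → 08:32, same day
→ 2020-11-01 08:32 GLN

2020-11-01 08:32 GLN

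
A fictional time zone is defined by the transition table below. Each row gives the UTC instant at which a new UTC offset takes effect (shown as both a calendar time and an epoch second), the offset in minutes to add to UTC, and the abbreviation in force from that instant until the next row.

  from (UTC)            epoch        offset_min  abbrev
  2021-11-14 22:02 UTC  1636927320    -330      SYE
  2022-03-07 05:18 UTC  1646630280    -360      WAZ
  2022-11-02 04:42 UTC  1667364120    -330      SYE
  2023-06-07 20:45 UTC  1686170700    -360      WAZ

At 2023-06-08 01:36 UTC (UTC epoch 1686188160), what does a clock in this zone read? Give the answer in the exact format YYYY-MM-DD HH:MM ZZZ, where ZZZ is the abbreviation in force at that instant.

Query: 2023-06-08 01:36 UTC
Rule 4/4 (WAZ, -06:00): 2023-06-07 20:45 UTC ≤ query < +∞
1·60 + 36 - 360 = -264 min
-264 = -1·1440 + 1176; 1176 = 19·60 + 36 → 19:36, 2023-06-08 - 1 day = 2023-06-07
→ 2023-06-07 19:36 WAZ

2023-06-07 19:36 WAZ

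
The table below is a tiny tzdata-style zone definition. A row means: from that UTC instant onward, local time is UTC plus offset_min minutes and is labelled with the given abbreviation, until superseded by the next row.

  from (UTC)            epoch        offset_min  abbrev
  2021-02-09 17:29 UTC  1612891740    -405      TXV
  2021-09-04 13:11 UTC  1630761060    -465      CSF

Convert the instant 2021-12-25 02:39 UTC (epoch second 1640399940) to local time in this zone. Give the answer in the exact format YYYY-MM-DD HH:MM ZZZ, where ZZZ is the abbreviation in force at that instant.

2021-12-24 18:54 CSF

Query: 2021-12-25 02:39 UTC
Rule 2/2 (CSF, -07:45): 2021-09-04 13:11 UTC ≤ query < +∞
2·60 + 39 - 465 = -306 min
-306 = -1·1440 + 1134; 1134 = 18·60 + 54 → 18:54, 2021-12-25 - 1 day = 2021-12-24
→ 2021-12-24 18:54 CSF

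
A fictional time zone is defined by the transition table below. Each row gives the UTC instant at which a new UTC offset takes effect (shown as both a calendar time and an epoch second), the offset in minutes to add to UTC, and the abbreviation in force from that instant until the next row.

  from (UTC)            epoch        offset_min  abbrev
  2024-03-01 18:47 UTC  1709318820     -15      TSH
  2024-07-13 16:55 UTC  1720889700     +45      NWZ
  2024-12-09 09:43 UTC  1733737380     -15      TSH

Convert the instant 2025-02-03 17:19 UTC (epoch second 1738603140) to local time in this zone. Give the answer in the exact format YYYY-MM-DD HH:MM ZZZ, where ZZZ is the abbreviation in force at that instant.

2025-02-03 17:04 TSH

Query: 2025-02-03 17:19 UTC
Rule 3/3 (TSH, -00:15): 2024-12-09 09:43 UTC ≤ query < +∞
17·60 + 19 - 15 = 1024 min
1024 = 0·1440 + 1024; 1024 = 17·60 + 4 → 17:04, same day
→ 2025-02-03 17:04 TSH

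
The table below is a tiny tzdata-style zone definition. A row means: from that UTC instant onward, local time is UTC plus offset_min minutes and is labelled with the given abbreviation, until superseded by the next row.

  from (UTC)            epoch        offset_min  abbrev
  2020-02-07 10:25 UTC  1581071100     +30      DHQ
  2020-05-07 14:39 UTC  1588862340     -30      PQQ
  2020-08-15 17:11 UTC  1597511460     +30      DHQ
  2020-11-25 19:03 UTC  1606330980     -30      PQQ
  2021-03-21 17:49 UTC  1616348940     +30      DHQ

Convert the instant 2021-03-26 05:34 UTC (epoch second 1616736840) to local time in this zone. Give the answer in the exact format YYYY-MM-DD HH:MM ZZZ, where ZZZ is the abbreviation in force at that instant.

Query: 2021-03-26 05:34 UTC
Rule 5/5 (DHQ, +00:30): 2021-03-21 17:49 UTC ≤ query < +∞
5·60 + 34 + 30 = 364 min
364 = 0·1440 + 364; 364 = 6·60 + 4 → 06:04, same day
→ 2021-03-26 06:04 DHQ

2021-03-26 06:04 DHQ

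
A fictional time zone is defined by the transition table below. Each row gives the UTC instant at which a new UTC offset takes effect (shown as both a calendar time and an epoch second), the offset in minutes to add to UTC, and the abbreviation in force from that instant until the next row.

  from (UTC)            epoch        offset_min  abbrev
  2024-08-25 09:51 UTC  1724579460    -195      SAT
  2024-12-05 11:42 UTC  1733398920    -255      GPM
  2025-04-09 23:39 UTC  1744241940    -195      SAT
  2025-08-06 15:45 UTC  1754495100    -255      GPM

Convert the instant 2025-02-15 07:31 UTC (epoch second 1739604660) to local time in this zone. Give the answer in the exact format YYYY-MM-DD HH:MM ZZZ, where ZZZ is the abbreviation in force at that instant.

2025-02-15 03:16 GPM

Query: 2025-02-15 07:31 UTC
Rule 2/4 (GPM, -04:15): 2024-12-05 11:42 UTC ≤ query < 2025-04-09 23:39 UTC
7·60 + 31 - 255 = 196 min
196 = 0·1440 + 196; 196 = 3·60 + 16 → 03:16, same day
→ 2025-02-15 03:16 GPM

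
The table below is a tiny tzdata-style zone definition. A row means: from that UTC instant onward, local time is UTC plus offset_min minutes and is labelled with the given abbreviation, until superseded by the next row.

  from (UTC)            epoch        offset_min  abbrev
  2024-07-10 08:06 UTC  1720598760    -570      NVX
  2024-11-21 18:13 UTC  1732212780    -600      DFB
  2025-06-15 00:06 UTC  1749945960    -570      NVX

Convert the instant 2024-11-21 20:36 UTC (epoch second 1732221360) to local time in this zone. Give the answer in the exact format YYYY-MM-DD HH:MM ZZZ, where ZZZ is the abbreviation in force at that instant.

2024-11-21 10:36 DFB

Query: 2024-11-21 20:36 UTC
Rule 2/3 (DFB, -10:00): 2024-11-21 18:13 UTC ≤ query < 2025-06-15 00:06 UTC
20·60 + 36 - 600 = 636 min
636 = 0·1440 + 636; 636 = 10·60 + 36 → 10:36, same day
→ 2024-11-21 10:36 DFB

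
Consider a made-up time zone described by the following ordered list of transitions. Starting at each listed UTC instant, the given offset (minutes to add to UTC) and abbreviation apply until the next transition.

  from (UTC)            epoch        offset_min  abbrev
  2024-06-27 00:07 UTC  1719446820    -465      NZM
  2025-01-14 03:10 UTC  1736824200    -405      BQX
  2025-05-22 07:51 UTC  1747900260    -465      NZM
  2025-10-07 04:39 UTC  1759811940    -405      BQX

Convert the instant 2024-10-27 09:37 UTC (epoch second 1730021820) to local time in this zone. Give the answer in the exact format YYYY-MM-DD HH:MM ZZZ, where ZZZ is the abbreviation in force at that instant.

Query: 2024-10-27 09:37 UTC
Rule 1/4 (NZM, -07:45): 2024-06-27 00:07 UTC ≤ query < 2025-01-14 03:10 UTC
9·60 + 37 - 465 = 112 min
112 = 0·1440 + 112; 112 = 1·60 + 52 → 01:52, same day
→ 2024-10-27 01:52 NZM

2024-10-27 01:52 NZM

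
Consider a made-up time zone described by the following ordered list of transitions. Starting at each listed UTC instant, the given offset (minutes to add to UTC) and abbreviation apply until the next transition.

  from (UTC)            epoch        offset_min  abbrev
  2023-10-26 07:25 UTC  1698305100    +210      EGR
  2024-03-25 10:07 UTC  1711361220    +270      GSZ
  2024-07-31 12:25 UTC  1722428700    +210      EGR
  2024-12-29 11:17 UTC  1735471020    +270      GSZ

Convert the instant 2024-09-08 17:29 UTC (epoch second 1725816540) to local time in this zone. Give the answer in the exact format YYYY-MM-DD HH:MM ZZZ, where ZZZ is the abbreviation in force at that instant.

Query: 2024-09-08 17:29 UTC
Rule 3/4 (EGR, +03:30): 2024-07-31 12:25 UTC ≤ query < 2024-12-29 11:17 UTC
17·60 + 29 + 210 = 1259 min
1259 = 0·1440 + 1259; 1259 = 20·60 + 59 → 20:59, same day
→ 2024-09-08 20:59 EGR

2024-09-08 20:59 EGR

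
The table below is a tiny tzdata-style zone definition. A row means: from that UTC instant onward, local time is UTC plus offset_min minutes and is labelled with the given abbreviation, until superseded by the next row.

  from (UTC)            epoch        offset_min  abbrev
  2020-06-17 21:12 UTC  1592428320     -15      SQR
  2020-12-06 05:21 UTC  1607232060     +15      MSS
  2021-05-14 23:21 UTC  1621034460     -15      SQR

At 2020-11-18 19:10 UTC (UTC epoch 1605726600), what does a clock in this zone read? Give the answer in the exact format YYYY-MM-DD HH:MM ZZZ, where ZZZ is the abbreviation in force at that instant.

Query: 2020-11-18 19:10 UTC
Rule 1/3 (SQR, -00:15): 2020-06-17 21:12 UTC ≤ query < 2020-12-06 05:21 UTC
19·60 + 10 - 15 = 1135 min
1135 = 0·1440 + 1135; 1135 = 18·60 + 55 → 18:55, same day
→ 2020-11-18 18:55 SQR

2020-11-18 18:55 SQR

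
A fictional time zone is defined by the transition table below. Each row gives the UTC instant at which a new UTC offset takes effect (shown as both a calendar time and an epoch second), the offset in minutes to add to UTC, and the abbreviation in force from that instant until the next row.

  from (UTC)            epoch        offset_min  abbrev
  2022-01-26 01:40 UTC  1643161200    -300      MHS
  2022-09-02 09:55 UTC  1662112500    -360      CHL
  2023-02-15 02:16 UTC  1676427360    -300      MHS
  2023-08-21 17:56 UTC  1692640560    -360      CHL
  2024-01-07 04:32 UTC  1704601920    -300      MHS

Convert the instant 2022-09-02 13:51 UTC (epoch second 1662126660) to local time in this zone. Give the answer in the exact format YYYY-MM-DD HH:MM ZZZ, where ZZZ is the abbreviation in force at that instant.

Query: 2022-09-02 13:51 UTC
Rule 2/5 (CHL, -06:00): 2022-09-02 09:55 UTC ≤ query < 2023-02-15 02:16 UTC
13·60 + 51 - 360 = 471 min
471 = 0·1440 + 471; 471 = 7·60 + 51 → 07:51, same day
→ 2022-09-02 07:51 CHL

2022-09-02 07:51 CHL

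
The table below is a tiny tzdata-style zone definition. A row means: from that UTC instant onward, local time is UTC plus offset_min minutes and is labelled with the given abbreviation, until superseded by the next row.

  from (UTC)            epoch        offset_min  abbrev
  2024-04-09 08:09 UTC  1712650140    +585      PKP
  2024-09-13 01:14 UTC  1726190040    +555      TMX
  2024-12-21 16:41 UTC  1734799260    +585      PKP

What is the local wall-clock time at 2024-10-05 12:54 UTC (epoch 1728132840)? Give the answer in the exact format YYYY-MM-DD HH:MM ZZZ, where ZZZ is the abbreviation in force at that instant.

Query: 2024-10-05 12:54 UTC
Rule 2/3 (TMX, +09:15): 2024-09-13 01:14 UTC ≤ query < 2024-12-21 16:41 UTC
12·60 + 54 + 555 = 1329 min
1329 = 0·1440 + 1329; 1329 = 22·60 + 9 → 22:09, same day
→ 2024-10-05 22:09 TMX

2024-10-05 22:09 TMX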